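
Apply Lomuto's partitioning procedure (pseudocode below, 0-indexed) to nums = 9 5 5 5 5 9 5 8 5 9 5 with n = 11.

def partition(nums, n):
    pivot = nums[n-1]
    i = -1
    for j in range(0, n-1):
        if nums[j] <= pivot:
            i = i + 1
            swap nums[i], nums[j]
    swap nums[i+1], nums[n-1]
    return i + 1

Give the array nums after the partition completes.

pivot=5, i=-1
j=0: 9>5, skip
j=1: 5≤5, i=0, swap(0,1) ⇒ 5 9 5 5 5 9 5 8 5 9 5
j=2: 5≤5, i=1, swap(1,2) ⇒ 5 5 9 5 5 9 5 8 5 9 5
j=3: 5≤5, i=2, swap(2,3) ⇒ 5 5 5 9 5 9 5 8 5 9 5
j=4: 5≤5, i=3, swap(3,4) ⇒ 5 5 5 5 9 9 5 8 5 9 5
j=5: 9>5, skip
j=6: 5≤5, i=4, swap(4,6) ⇒ 5 5 5 5 5 9 9 8 5 9 5
j=7: 8>5, skip
j=8: 5≤5, i=5, swap(5,8) ⇒ 5 5 5 5 5 5 9 8 9 9 5
j=9: 9>5, skip
swap(6,10) ⇒ 5 5 5 5 5 5 5 8 9 9 9; return 6

5 5 5 5 5 5 5 8 9 9 9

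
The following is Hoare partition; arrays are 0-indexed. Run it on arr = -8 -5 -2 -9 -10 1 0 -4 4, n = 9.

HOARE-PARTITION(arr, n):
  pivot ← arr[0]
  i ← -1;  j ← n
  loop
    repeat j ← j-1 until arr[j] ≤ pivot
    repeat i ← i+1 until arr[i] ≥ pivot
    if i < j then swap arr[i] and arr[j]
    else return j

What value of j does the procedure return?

pivot = arr[0] = -8; i = -1, j = 9
j→4 (arr[4]=-10≤-8), i→0 (arr[0]=-8≥-8); i<j, swap → -10 -5 -2 -9 -8 1 0 -4 4
j→3 (arr[3]=-9≤-8), i→1 (arr[1]=-5≥-8); i<j, swap → -10 -9 -2 -5 -8 1 0 -4 4
j→1, i→2; i≥j, return j=1. arr = -10 -9 -2 -5 -8 1 0 -4 4

1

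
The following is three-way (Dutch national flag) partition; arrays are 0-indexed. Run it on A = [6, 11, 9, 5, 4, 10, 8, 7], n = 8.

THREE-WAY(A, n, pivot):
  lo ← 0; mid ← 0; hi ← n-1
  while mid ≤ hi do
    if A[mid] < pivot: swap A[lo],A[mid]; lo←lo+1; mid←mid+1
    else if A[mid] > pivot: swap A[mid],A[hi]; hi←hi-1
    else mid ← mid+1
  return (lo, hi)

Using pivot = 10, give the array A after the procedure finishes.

[6, 7, 9, 5, 4, 8, 10, 11]

pivot = 10; lo=0, mid=0, hi=7
A[mid]=6<10: swap A[0],A[0]; lo=1,mid=1 → [6, 11, 9, 5, 4, 10, 8, 7]
A[mid]=11>10: swap A[1],A[7]; hi=6 → [6, 7, 9, 5, 4, 10, 8, 11]
A[mid]=7<10: swap A[1],A[1]; lo=2,mid=2 → [6, 7, 9, 5, 4, 10, 8, 11]
A[mid]=9<10: swap A[2],A[2]; lo=3,mid=3 → [6, 7, 9, 5, 4, 10, 8, 11]
A[mid]=5<10: swap A[3],A[3]; lo=4,mid=4 → [6, 7, 9, 5, 4, 10, 8, 11]
A[mid]=4<10: swap A[4],A[4]; lo=5,mid=5 → [6, 7, 9, 5, 4, 10, 8, 11]
A[mid]=10=10: mid=6
A[mid]=8<10: swap A[5],A[6]; lo=6,mid=7 → [6, 7, 9, 5, 4, 8, 10, 11]
end: lo=6, hi=6; A = [6, 7, 9, 5, 4, 8, 10, 11]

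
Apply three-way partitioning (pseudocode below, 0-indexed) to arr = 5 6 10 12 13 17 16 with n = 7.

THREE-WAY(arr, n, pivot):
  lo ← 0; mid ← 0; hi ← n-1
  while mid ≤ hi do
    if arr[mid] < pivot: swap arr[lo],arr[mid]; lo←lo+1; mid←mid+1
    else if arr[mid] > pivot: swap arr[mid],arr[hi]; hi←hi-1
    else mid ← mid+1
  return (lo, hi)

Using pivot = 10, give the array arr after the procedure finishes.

5 6 10 13 17 16 12

lo=0 mid=0 hi=6
5<10: swap(0,0), lo=1 mid=1 ⇒ 5 6 10 12 13 17 16
6<10: swap(1,1), lo=2 mid=2 ⇒ 5 6 10 12 13 17 16
10=10: mid=3
12>10: swap(3,6), hi=5 ⇒ 5 6 10 16 13 17 12
16>10: swap(3,5), hi=4 ⇒ 5 6 10 17 13 16 12
17>10: swap(3,4), hi=3 ⇒ 5 6 10 13 17 16 12
13>10: swap(3,3), hi=2 ⇒ 5 6 10 13 17 16 12
done. lo=2 hi=2; arr=5 6 10 13 17 16 12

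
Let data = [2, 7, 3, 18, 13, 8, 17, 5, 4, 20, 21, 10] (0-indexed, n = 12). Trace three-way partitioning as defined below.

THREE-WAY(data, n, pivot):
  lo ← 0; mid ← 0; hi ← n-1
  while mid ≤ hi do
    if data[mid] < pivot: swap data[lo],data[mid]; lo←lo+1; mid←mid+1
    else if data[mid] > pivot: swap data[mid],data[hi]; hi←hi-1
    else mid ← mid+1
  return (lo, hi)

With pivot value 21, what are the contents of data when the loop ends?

pivot = 21; lo=0, mid=0, hi=11
data[mid]=2<21: swap data[0],data[0]; lo=1,mid=1 → [2, 7, 3, 18, 13, 8, 17, 5, 4, 20, 21, 10]
data[mid]=7<21: swap data[1],data[1]; lo=2,mid=2 → [2, 7, 3, 18, 13, 8, 17, 5, 4, 20, 21, 10]
data[mid]=3<21: swap data[2],data[2]; lo=3,mid=3 → [2, 7, 3, 18, 13, 8, 17, 5, 4, 20, 21, 10]
data[mid]=18<21: swap data[3],data[3]; lo=4,mid=4 → [2, 7, 3, 18, 13, 8, 17, 5, 4, 20, 21, 10]
data[mid]=13<21: swap data[4],data[4]; lo=5,mid=5 → [2, 7, 3, 18, 13, 8, 17, 5, 4, 20, 21, 10]
data[mid]=8<21: swap data[5],data[5]; lo=6,mid=6 → [2, 7, 3, 18, 13, 8, 17, 5, 4, 20, 21, 10]
data[mid]=17<21: swap data[6],data[6]; lo=7,mid=7 → [2, 7, 3, 18, 13, 8, 17, 5, 4, 20, 21, 10]
data[mid]=5<21: swap data[7],data[7]; lo=8,mid=8 → [2, 7, 3, 18, 13, 8, 17, 5, 4, 20, 21, 10]
data[mid]=4<21: swap data[8],data[8]; lo=9,mid=9 → [2, 7, 3, 18, 13, 8, 17, 5, 4, 20, 21, 10]
data[mid]=20<21: swap data[9],data[9]; lo=10,mid=10 → [2, 7, 3, 18, 13, 8, 17, 5, 4, 20, 21, 10]
data[mid]=21=21: mid=11
data[mid]=10<21: swap data[10],data[11]; lo=11,mid=12 → [2, 7, 3, 18, 13, 8, 17, 5, 4, 20, 10, 21]
end: lo=11, hi=11; data = [2, 7, 3, 18, 13, 8, 17, 5, 4, 20, 10, 21]

[2, 7, 3, 18, 13, 8, 17, 5, 4, 20, 10, 21]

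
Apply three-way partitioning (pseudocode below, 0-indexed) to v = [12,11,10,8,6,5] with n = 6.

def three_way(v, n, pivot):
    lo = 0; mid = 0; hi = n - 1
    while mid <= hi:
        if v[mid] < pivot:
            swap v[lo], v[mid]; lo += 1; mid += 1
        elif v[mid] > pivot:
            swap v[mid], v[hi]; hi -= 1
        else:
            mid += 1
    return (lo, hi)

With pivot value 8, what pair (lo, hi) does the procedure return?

(2, 2)

pivot = 8; lo=0, mid=0, hi=5
v[mid]=12>8: swap v[0],v[5]; hi=4 → [5,11,10,8,6,12]
v[mid]=5<8: swap v[0],v[0]; lo=1,mid=1 → [5,11,10,8,6,12]
v[mid]=11>8: swap v[1],v[4]; hi=3 → [5,6,10,8,11,12]
v[mid]=6<8: swap v[1],v[1]; lo=2,mid=2 → [5,6,10,8,11,12]
v[mid]=10>8: swap v[2],v[3]; hi=2 → [5,6,8,10,11,12]
v[mid]=8=8: mid=3
end: lo=2, hi=2; v = [5,6,8,10,11,12]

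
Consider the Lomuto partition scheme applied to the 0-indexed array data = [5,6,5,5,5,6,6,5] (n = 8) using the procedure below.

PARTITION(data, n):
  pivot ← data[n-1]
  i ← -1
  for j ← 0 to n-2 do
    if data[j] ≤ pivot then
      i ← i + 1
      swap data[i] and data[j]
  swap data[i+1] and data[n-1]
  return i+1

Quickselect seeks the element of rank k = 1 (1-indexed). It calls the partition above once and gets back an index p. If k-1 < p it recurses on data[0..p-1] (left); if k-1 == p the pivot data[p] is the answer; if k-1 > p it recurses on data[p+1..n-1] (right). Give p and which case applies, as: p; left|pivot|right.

4; left

pivot = data[7] = 5; i = -1
j=0: data[0]=5 ≤ 5 → i=0, swap data[0],data[0] (no change) → [5,6,5,5,5,6,6,5]
j=1: data[1]=6 > 5 → no swap
j=2: data[2]=5 ≤ 5 → i=1, swap data[1],data[2] → [5,5,6,5,5,6,6,5]
j=3: data[3]=5 ≤ 5 → i=2, swap data[2],data[3] → [5,5,5,6,5,6,6,5]
j=4: data[4]=5 ≤ 5 → i=3, swap data[3],data[4] → [5,5,5,5,6,6,6,5]
j=5: data[5]=6 > 5 → no swap
j=6: data[6]=6 > 5 → no swap
final swap data[4],data[7] → [5,5,5,5,5,6,6,6]; return 4
p = 4; k-1 = 0 < 4 ⇒ left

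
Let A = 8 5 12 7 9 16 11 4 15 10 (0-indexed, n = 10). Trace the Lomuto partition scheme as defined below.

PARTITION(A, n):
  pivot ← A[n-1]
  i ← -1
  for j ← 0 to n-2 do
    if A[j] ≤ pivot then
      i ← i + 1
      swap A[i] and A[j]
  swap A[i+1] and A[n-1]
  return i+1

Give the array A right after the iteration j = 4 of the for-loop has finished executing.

pivot = A[9] = 10; i = -1
j=0: A[0]=8 ≤ 10 → i=0, swap A[0],A[0] (no change) → 8 5 12 7 9 16 11 4 15 10
j=1: A[1]=5 ≤ 10 → i=1, swap A[1],A[1] (no change) → 8 5 12 7 9 16 11 4 15 10
j=2: A[2]=12 > 10 → no swap
j=3: A[3]=7 ≤ 10 → i=2, swap A[2],A[3] → 8 5 7 12 9 16 11 4 15 10
j=4: A[4]=9 ≤ 10 → i=3, swap A[3],A[4] → 8 5 7 9 12 16 11 4 15 10
(after j=4) A = 8 5 7 9 12 16 11 4 15 10

8 5 7 9 12 16 11 4 15 10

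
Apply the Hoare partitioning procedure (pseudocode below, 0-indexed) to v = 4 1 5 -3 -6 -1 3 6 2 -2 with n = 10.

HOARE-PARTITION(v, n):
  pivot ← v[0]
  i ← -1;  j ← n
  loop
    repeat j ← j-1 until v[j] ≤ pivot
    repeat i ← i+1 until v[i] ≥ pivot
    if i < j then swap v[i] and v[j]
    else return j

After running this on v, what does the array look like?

-2 1 2 -3 -6 -1 3 6 5 4

pivot = v[0] = 4; i = -1, j = 10
j→9 (v[9]=-2≤4), i→0 (v[0]=4≥4); i<j, swap → -2 1 5 -3 -6 -1 3 6 2 4
j→8 (v[8]=2≤4), i→2 (v[2]=5≥4); i<j, swap → -2 1 2 -3 -6 -1 3 6 5 4
j→6, i→7; i≥j, return j=6. v = -2 1 2 -3 -6 -1 3 6 5 4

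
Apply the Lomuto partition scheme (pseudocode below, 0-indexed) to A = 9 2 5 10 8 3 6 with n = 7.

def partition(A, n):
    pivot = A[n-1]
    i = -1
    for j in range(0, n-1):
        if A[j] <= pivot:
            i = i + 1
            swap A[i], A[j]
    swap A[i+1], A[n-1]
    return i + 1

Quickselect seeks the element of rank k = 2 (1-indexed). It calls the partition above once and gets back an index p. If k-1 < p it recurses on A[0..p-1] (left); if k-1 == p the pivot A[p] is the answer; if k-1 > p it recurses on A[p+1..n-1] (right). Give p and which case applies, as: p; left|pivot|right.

3; left

pivot=6, i=-1
j=0: 9>6, skip
j=1: 2≤6, i=0, swap(0,1) ⇒ 2 9 5 10 8 3 6
j=2: 5≤6, i=1, swap(1,2) ⇒ 2 5 9 10 8 3 6
j=3: 10>6, skip
j=4: 8>6, skip
j=5: 3≤6, i=2, swap(2,5) ⇒ 2 5 3 10 8 9 6
swap(3,6) ⇒ 2 5 3 6 8 9 10; return 3
p = 3; k-1 = 1 < 3 ⇒ left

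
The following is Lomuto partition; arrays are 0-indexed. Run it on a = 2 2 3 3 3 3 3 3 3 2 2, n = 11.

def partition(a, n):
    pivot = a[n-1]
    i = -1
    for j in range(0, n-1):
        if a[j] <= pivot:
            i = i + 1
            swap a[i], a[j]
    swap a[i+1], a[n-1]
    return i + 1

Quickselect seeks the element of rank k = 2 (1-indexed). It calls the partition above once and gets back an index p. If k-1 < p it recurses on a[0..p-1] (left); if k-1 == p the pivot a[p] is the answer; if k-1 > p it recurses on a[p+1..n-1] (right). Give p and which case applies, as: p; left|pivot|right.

3; left

pivot=2, i=-1
j=0: 2≤2, i=0, swap(0,0) ⇒ 2 2 3 3 3 3 3 3 3 2 2
j=1: 2≤2, i=1, swap(1,1) ⇒ 2 2 3 3 3 3 3 3 3 2 2
j=2: 3>2, skip
j=3: 3>2, skip
j=4: 3>2, skip
j=5: 3>2, skip
j=6: 3>2, skip
j=7: 3>2, skip
j=8: 3>2, skip
j=9: 2≤2, i=2, swap(2,9) ⇒ 2 2 2 3 3 3 3 3 3 3 2
swap(3,10) ⇒ 2 2 2 2 3 3 3 3 3 3 3; return 3
p = 3; k-1 = 1 < 3 ⇒ left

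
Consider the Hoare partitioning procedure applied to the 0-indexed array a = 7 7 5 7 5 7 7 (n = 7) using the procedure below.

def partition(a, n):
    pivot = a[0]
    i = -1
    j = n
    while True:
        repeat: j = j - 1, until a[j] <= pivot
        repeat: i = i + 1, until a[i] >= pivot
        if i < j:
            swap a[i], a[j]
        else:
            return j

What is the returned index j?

pivot = a[0] = 7; i = -1, j = 7
j→6 (a[6]=7≤7), i→0 (a[0]=7≥7); i<j, swap → 7 7 5 7 5 7 7
j→5 (a[5]=7≤7), i→1 (a[1]=7≥7); i<j, swap → 7 7 5 7 5 7 7
j→4 (a[4]=5≤7), i→3 (a[3]=7≥7); i<j, swap → 7 7 5 5 7 7 7
j→3, i→4; i≥j, return j=3. a = 7 7 5 5 7 7 7

3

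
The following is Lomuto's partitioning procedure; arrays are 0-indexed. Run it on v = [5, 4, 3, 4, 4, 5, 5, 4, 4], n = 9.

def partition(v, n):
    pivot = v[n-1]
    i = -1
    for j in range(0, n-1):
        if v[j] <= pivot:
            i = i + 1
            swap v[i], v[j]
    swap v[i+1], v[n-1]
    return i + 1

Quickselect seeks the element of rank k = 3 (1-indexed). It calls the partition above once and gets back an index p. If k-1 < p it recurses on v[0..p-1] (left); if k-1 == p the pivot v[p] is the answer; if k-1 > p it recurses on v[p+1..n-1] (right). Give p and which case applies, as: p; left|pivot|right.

5; left

pivot = v[8] = 4; i = -1
j=0: v[0]=5 > 4 → no swap
j=1: v[1]=4 ≤ 4 → i=0, swap v[0],v[1] → [4, 5, 3, 4, 4, 5, 5, 4, 4]
j=2: v[2]=3 ≤ 4 → i=1, swap v[1],v[2] → [4, 3, 5, 4, 4, 5, 5, 4, 4]
j=3: v[3]=4 ≤ 4 → i=2, swap v[2],v[3] → [4, 3, 4, 5, 4, 5, 5, 4, 4]
j=4: v[4]=4 ≤ 4 → i=3, swap v[3],v[4] → [4, 3, 4, 4, 5, 5, 5, 4, 4]
j=5: v[5]=5 > 4 → no swap
j=6: v[6]=5 > 4 → no swap
j=7: v[7]=4 ≤ 4 → i=4, swap v[4],v[7] → [4, 3, 4, 4, 4, 5, 5, 5, 4]
final swap v[5],v[8] → [4, 3, 4, 4, 4, 4, 5, 5, 5]; return 5
p = 5; k-1 = 2 < 5 ⇒ left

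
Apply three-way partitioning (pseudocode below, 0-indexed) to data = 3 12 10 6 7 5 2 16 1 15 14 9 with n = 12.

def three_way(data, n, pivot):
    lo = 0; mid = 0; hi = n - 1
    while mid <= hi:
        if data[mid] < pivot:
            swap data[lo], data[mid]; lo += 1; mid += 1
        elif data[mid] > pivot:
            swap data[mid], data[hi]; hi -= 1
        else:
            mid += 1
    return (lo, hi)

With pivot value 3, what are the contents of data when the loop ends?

1 2 3 7 5 6 16 10 15 14 9 12

lo=0 mid=0 hi=11
3=3: mid=1
12>3: swap(1,11), hi=10 ⇒ 3 9 10 6 7 5 2 16 1 15 14 12
9>3: swap(1,10), hi=9 ⇒ 3 14 10 6 7 5 2 16 1 15 9 12
14>3: swap(1,9), hi=8 ⇒ 3 15 10 6 7 5 2 16 1 14 9 12
15>3: swap(1,8), hi=7 ⇒ 3 1 10 6 7 5 2 16 15 14 9 12
1<3: swap(0,1), lo=1 mid=2 ⇒ 1 3 10 6 7 5 2 16 15 14 9 12
10>3: swap(2,7), hi=6 ⇒ 1 3 16 6 7 5 2 10 15 14 9 12
16>3: swap(2,6), hi=5 ⇒ 1 3 2 6 7 5 16 10 15 14 9 12
2<3: swap(1,2), lo=2 mid=3 ⇒ 1 2 3 6 7 5 16 10 15 14 9 12
6>3: swap(3,5), hi=4 ⇒ 1 2 3 5 7 6 16 10 15 14 9 12
5>3: swap(3,4), hi=3 ⇒ 1 2 3 7 5 6 16 10 15 14 9 12
7>3: swap(3,3), hi=2 ⇒ 1 2 3 7 5 6 16 10 15 14 9 12
done. lo=2 hi=2; data=1 2 3 7 5 6 16 10 15 14 9 12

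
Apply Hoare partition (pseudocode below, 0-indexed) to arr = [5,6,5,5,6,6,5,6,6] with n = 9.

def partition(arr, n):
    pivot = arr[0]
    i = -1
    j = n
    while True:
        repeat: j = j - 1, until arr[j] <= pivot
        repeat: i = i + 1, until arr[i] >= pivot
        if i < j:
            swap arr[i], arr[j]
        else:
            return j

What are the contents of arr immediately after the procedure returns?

[5,5,5,6,6,6,5,6,6]

pivot=5
j stops at 6 (5), i stops at 0 (5); swap ⇒ [5,6,5,5,6,6,5,6,6]
j stops at 3 (5), i stops at 1 (6); swap ⇒ [5,5,5,6,6,6,5,6,6]
j stops at 2, i stops at 2; i≥j ⇒ return 2. arr=[5,5,5,6,6,6,5,6,6]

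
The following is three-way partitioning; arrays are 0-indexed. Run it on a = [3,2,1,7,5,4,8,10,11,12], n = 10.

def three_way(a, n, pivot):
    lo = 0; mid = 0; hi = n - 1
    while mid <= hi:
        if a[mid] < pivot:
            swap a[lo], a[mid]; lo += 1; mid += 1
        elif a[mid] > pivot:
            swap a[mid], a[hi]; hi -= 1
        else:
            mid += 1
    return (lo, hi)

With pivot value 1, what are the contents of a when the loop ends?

[1,2,7,5,4,8,10,11,12,3]

lo=0 mid=0 hi=9
3>1: swap(0,9), hi=8 ⇒ [12,2,1,7,5,4,8,10,11,3]
12>1: swap(0,8), hi=7 ⇒ [11,2,1,7,5,4,8,10,12,3]
11>1: swap(0,7), hi=6 ⇒ [10,2,1,7,5,4,8,11,12,3]
10>1: swap(0,6), hi=5 ⇒ [8,2,1,7,5,4,10,11,12,3]
8>1: swap(0,5), hi=4 ⇒ [4,2,1,7,5,8,10,11,12,3]
4>1: swap(0,4), hi=3 ⇒ [5,2,1,7,4,8,10,11,12,3]
5>1: swap(0,3), hi=2 ⇒ [7,2,1,5,4,8,10,11,12,3]
7>1: swap(0,2), hi=1 ⇒ [1,2,7,5,4,8,10,11,12,3]
1=1: mid=1
2>1: swap(1,1), hi=0 ⇒ [1,2,7,5,4,8,10,11,12,3]
done. lo=0 hi=0; a=[1,2,7,5,4,8,10,11,12,3]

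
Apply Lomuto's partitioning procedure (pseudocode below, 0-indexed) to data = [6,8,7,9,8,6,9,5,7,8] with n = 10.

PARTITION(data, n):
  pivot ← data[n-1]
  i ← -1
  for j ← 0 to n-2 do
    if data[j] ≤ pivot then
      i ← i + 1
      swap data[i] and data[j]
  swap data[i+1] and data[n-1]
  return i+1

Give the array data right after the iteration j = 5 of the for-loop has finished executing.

[6,8,7,8,6,9,9,5,7,8]

pivot=8, i=-1
j=0: 6≤8, i=0, swap(0,0) ⇒ [6,8,7,9,8,6,9,5,7,8]
j=1: 8≤8, i=1, swap(1,1) ⇒ [6,8,7,9,8,6,9,5,7,8]
j=2: 7≤8, i=2, swap(2,2) ⇒ [6,8,7,9,8,6,9,5,7,8]
j=3: 9>8, skip
j=4: 8≤8, i=3, swap(3,4) ⇒ [6,8,7,8,9,6,9,5,7,8]
j=5: 6≤8, i=4, swap(4,5) ⇒ [6,8,7,8,6,9,9,5,7,8]
(after j=5) data = [6,8,7,8,6,9,9,5,7,8]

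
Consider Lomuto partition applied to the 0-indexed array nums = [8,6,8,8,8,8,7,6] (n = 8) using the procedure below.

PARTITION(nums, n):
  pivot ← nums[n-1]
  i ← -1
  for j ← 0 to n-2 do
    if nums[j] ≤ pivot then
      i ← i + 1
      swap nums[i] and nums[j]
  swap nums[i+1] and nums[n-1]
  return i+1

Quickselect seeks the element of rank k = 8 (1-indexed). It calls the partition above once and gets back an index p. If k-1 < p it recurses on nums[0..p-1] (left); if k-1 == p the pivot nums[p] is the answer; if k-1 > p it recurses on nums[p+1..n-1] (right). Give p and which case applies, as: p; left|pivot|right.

1; right

pivot=6, i=-1
j=0: 8>6, skip
j=1: 6≤6, i=0, swap(0,1) ⇒ [6,8,8,8,8,8,7,6]
j=2: 8>6, skip
j=3: 8>6, skip
j=4: 8>6, skip
j=5: 8>6, skip
j=6: 7>6, skip
swap(1,7) ⇒ [6,6,8,8,8,8,7,8]; return 1
p = 1; k-1 = 7 > 1 ⇒ right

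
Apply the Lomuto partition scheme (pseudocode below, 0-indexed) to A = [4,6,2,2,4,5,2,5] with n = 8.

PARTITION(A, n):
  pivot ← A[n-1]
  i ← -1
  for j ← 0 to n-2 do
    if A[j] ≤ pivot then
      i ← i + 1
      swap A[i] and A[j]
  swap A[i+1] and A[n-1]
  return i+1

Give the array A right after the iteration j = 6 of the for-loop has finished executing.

[4,2,2,4,5,2,6,5]

pivot=5, i=-1
j=0: 4≤5, i=0, swap(0,0) ⇒ [4,6,2,2,4,5,2,5]
j=1: 6>5, skip
j=2: 2≤5, i=1, swap(1,2) ⇒ [4,2,6,2,4,5,2,5]
j=3: 2≤5, i=2, swap(2,3) ⇒ [4,2,2,6,4,5,2,5]
j=4: 4≤5, i=3, swap(3,4) ⇒ [4,2,2,4,6,5,2,5]
j=5: 5≤5, i=4, swap(4,5) ⇒ [4,2,2,4,5,6,2,5]
j=6: 2≤5, i=5, swap(5,6) ⇒ [4,2,2,4,5,2,6,5]
(after j=6) A = [4,2,2,4,5,2,6,5]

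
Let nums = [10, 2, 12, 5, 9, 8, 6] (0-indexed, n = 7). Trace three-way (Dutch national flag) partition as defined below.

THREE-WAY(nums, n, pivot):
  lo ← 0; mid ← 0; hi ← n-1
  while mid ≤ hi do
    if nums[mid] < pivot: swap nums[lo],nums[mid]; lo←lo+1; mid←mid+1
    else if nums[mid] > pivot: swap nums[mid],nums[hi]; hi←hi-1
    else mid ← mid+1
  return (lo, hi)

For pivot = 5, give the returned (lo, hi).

(1, 1)

pivot = 5; lo=0, mid=0, hi=6
nums[mid]=10>5: swap nums[0],nums[6]; hi=5 → [6, 2, 12, 5, 9, 8, 10]
nums[mid]=6>5: swap nums[0],nums[5]; hi=4 → [8, 2, 12, 5, 9, 6, 10]
nums[mid]=8>5: swap nums[0],nums[4]; hi=3 → [9, 2, 12, 5, 8, 6, 10]
nums[mid]=9>5: swap nums[0],nums[3]; hi=2 → [5, 2, 12, 9, 8, 6, 10]
nums[mid]=5=5: mid=1
nums[mid]=2<5: swap nums[0],nums[1]; lo=1,mid=2 → [2, 5, 12, 9, 8, 6, 10]
nums[mid]=12>5: swap nums[2],nums[2]; hi=1 → [2, 5, 12, 9, 8, 6, 10]
end: lo=1, hi=1; nums = [2, 5, 12, 9, 8, 6, 10]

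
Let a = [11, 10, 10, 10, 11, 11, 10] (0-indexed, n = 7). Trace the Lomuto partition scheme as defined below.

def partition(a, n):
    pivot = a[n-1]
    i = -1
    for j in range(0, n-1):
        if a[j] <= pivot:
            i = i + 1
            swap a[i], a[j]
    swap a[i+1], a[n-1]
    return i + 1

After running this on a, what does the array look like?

[10, 10, 10, 10, 11, 11, 11]

pivot=10, i=-1
j=0: 11>10, skip
j=1: 10≤10, i=0, swap(0,1) ⇒ [10, 11, 10, 10, 11, 11, 10]
j=2: 10≤10, i=1, swap(1,2) ⇒ [10, 10, 11, 10, 11, 11, 10]
j=3: 10≤10, i=2, swap(2,3) ⇒ [10, 10, 10, 11, 11, 11, 10]
j=4: 11>10, skip
j=5: 11>10, skip
swap(3,6) ⇒ [10, 10, 10, 10, 11, 11, 11]; return 3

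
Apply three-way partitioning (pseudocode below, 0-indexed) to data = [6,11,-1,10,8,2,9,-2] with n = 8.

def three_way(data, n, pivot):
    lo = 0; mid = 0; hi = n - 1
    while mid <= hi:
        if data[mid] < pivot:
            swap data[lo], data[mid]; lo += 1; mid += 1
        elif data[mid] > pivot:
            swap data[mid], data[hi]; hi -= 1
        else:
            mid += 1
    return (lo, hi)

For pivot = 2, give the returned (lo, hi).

pivot = 2; lo=0, mid=0, hi=7
data[mid]=6>2: swap data[0],data[7]; hi=6 → [-2,11,-1,10,8,2,9,6]
data[mid]=-2<2: swap data[0],data[0]; lo=1,mid=1 → [-2,11,-1,10,8,2,9,6]
data[mid]=11>2: swap data[1],data[6]; hi=5 → [-2,9,-1,10,8,2,11,6]
data[mid]=9>2: swap data[1],data[5]; hi=4 → [-2,2,-1,10,8,9,11,6]
data[mid]=2=2: mid=2
data[mid]=-1<2: swap data[1],data[2]; lo=2,mid=3 → [-2,-1,2,10,8,9,11,6]
data[mid]=10>2: swap data[3],data[4]; hi=3 → [-2,-1,2,8,10,9,11,6]
data[mid]=8>2: swap data[3],data[3]; hi=2 → [-2,-1,2,8,10,9,11,6]
end: lo=2, hi=2; data = [-2,-1,2,8,10,9,11,6]

(2, 2)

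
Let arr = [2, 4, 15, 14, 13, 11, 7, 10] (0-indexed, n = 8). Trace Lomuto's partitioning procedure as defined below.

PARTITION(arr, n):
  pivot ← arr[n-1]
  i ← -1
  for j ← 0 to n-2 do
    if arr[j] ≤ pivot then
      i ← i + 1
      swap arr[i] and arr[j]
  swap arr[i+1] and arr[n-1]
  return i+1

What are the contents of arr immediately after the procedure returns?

pivot=10, i=-1
j=0: 2≤10, i=0, swap(0,0) ⇒ [2, 4, 15, 14, 13, 11, 7, 10]
j=1: 4≤10, i=1, swap(1,1) ⇒ [2, 4, 15, 14, 13, 11, 7, 10]
j=2: 15>10, skip
j=3: 14>10, skip
j=4: 13>10, skip
j=5: 11>10, skip
j=6: 7≤10, i=2, swap(2,6) ⇒ [2, 4, 7, 14, 13, 11, 15, 10]
swap(3,7) ⇒ [2, 4, 7, 10, 13, 11, 15, 14]; return 3

[2, 4, 7, 10, 13, 11, 15, 14]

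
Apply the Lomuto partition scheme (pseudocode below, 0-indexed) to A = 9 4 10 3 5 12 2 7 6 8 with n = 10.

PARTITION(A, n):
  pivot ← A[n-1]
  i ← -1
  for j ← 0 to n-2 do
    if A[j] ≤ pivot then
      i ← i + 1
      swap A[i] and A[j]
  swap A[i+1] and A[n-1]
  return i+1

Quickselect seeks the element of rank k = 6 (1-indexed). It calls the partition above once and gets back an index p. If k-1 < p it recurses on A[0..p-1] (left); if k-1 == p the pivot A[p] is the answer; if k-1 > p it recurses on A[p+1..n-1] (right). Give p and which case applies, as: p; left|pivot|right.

pivot=8, i=-1
j=0: 9>8, skip
j=1: 4≤8, i=0, swap(0,1) ⇒ 4 9 10 3 5 12 2 7 6 8
j=2: 10>8, skip
j=3: 3≤8, i=1, swap(1,3) ⇒ 4 3 10 9 5 12 2 7 6 8
j=4: 5≤8, i=2, swap(2,4) ⇒ 4 3 5 9 10 12 2 7 6 8
j=5: 12>8, skip
j=6: 2≤8, i=3, swap(3,6) ⇒ 4 3 5 2 10 12 9 7 6 8
j=7: 7≤8, i=4, swap(4,7) ⇒ 4 3 5 2 7 12 9 10 6 8
j=8: 6≤8, i=5, swap(5,8) ⇒ 4 3 5 2 7 6 9 10 12 8
swap(6,9) ⇒ 4 3 5 2 7 6 8 10 12 9; return 6
p = 6; k-1 = 5 < 6 ⇒ left

6; left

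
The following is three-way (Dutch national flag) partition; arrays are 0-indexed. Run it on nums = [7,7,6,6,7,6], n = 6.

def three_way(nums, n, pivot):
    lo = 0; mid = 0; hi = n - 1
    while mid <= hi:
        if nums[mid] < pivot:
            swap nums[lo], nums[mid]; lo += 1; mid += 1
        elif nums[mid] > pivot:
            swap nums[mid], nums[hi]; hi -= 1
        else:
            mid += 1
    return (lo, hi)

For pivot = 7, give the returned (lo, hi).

(3, 5)

pivot = 7; lo=0, mid=0, hi=5
nums[mid]=7=7: mid=1
nums[mid]=7=7: mid=2
nums[mid]=6<7: swap nums[0],nums[2]; lo=1,mid=3 → [6,7,7,6,7,6]
nums[mid]=6<7: swap nums[1],nums[3]; lo=2,mid=4 → [6,6,7,7,7,6]
nums[mid]=7=7: mid=5
nums[mid]=6<7: swap nums[2],nums[5]; lo=3,mid=6 → [6,6,6,7,7,7]
end: lo=3, hi=5; nums = [6,6,6,7,7,7]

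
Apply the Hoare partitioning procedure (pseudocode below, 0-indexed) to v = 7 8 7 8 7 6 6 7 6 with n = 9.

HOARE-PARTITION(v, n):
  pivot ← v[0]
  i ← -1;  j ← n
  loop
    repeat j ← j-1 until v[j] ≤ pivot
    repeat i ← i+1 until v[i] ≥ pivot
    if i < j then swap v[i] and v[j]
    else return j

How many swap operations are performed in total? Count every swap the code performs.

4

pivot = v[0] = 7; i = -1, j = 9
j→8 (v[8]=6≤7), i→0 (v[0]=7≥7); i<j, swap → 6 8 7 8 7 6 6 7 7
j→7 (v[7]=7≤7), i→1 (v[1]=8≥7); i<j, swap → 6 7 7 8 7 6 6 8 7
j→6 (v[6]=6≤7), i→2 (v[2]=7≥7); i<j, swap → 6 7 6 8 7 6 7 8 7
j→5 (v[5]=6≤7), i→3 (v[3]=8≥7); i<j, swap → 6 7 6 6 7 8 7 8 7
j→4, i→4; i≥j, return j=4. v = 6 7 6 6 7 8 7 8 7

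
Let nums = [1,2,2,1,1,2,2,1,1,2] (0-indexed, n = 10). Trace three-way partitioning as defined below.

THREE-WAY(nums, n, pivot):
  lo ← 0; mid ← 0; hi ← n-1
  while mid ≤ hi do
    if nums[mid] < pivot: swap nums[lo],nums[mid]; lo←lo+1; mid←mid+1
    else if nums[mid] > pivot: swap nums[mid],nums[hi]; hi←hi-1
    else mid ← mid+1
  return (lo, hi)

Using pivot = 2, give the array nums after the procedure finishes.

[1,1,1,1,1,2,2,2,2,2]

lo=0 mid=0 hi=9
1<2: swap(0,0), lo=1 mid=1 ⇒ [1,2,2,1,1,2,2,1,1,2]
2=2: mid=2
2=2: mid=3
1<2: swap(1,3), lo=2 mid=4 ⇒ [1,1,2,2,1,2,2,1,1,2]
1<2: swap(2,4), lo=3 mid=5 ⇒ [1,1,1,2,2,2,2,1,1,2]
2=2: mid=6
2=2: mid=7
1<2: swap(3,7), lo=4 mid=8 ⇒ [1,1,1,1,2,2,2,2,1,2]
1<2: swap(4,8), lo=5 mid=9 ⇒ [1,1,1,1,1,2,2,2,2,2]
2=2: mid=10
done. lo=5 hi=9; nums=[1,1,1,1,1,2,2,2,2,2]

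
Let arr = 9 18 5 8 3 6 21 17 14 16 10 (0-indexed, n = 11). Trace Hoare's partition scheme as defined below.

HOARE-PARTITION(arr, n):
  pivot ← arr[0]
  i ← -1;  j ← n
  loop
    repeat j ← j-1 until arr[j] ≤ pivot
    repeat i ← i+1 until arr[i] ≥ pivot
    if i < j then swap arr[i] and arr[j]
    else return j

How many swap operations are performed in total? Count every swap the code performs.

pivot = arr[0] = 9; i = -1, j = 11
j→5 (arr[5]=6≤9), i→0 (arr[0]=9≥9); i<j, swap → 6 18 5 8 3 9 21 17 14 16 10
j→4 (arr[4]=3≤9), i→1 (arr[1]=18≥9); i<j, swap → 6 3 5 8 18 9 21 17 14 16 10
j→3, i→4; i≥j, return j=3. arr = 6 3 5 8 18 9 21 17 14 16 10

2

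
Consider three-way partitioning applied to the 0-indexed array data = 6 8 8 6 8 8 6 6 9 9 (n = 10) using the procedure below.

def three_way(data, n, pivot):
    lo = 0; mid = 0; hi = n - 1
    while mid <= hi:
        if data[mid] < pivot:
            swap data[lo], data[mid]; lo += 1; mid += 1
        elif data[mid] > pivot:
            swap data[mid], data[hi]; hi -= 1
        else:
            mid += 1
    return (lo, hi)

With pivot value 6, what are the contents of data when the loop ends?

lo=0 mid=0 hi=9
6=6: mid=1
8>6: swap(1,9), hi=8 ⇒ 6 9 8 6 8 8 6 6 9 8
9>6: swap(1,8), hi=7 ⇒ 6 9 8 6 8 8 6 6 9 8
9>6: swap(1,7), hi=6 ⇒ 6 6 8 6 8 8 6 9 9 8
6=6: mid=2
8>6: swap(2,6), hi=5 ⇒ 6 6 6 6 8 8 8 9 9 8
6=6: mid=3
6=6: mid=4
8>6: swap(4,5), hi=4 ⇒ 6 6 6 6 8 8 8 9 9 8
8>6: swap(4,4), hi=3 ⇒ 6 6 6 6 8 8 8 9 9 8
done. lo=0 hi=3; data=6 6 6 6 8 8 8 9 9 8

6 6 6 6 8 8 8 9 9 8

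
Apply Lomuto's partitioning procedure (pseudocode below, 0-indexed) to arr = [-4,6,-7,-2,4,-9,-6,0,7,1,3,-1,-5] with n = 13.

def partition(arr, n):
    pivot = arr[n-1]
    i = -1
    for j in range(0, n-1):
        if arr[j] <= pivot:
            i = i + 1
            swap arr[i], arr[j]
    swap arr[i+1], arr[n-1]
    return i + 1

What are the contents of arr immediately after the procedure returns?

pivot=-5, i=-1
j=0: -4>-5, skip
j=1: 6>-5, skip
j=2: -7≤-5, i=0, swap(0,2) ⇒ [-7,6,-4,-2,4,-9,-6,0,7,1,3,-1,-5]
j=3: -2>-5, skip
j=4: 4>-5, skip
j=5: -9≤-5, i=1, swap(1,5) ⇒ [-7,-9,-4,-2,4,6,-6,0,7,1,3,-1,-5]
j=6: -6≤-5, i=2, swap(2,6) ⇒ [-7,-9,-6,-2,4,6,-4,0,7,1,3,-1,-5]
j=7: 0>-5, skip
j=8: 7>-5, skip
j=9: 1>-5, skip
j=10: 3>-5, skip
j=11: -1>-5, skip
swap(3,12) ⇒ [-7,-9,-6,-5,4,6,-4,0,7,1,3,-1,-2]; return 3

[-7,-9,-6,-5,4,6,-4,0,7,1,3,-1,-2]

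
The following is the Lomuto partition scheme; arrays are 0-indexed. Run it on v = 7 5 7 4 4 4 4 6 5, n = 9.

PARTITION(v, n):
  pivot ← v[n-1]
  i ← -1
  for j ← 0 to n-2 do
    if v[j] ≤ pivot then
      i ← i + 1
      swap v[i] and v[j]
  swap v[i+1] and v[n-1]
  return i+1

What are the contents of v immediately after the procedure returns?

5 4 4 4 4 5 7 6 7

pivot=5, i=-1
j=0: 7>5, skip
j=1: 5≤5, i=0, swap(0,1) ⇒ 5 7 7 4 4 4 4 6 5
j=2: 7>5, skip
j=3: 4≤5, i=1, swap(1,3) ⇒ 5 4 7 7 4 4 4 6 5
j=4: 4≤5, i=2, swap(2,4) ⇒ 5 4 4 7 7 4 4 6 5
j=5: 4≤5, i=3, swap(3,5) ⇒ 5 4 4 4 7 7 4 6 5
j=6: 4≤5, i=4, swap(4,6) ⇒ 5 4 4 4 4 7 7 6 5
j=7: 6>5, skip
swap(5,8) ⇒ 5 4 4 4 4 5 7 6 7; return 5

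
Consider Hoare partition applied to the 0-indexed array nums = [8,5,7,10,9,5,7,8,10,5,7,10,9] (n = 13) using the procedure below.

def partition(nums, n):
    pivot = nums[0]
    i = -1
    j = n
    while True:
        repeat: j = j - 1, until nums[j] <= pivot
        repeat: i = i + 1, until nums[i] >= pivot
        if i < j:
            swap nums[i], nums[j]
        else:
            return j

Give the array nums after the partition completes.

[7,5,7,5,8,5,7,9,10,10,8,10,9]

pivot = nums[0] = 8; i = -1, j = 13
j→10 (nums[10]=7≤8), i→0 (nums[0]=8≥8); i<j, swap → [7,5,7,10,9,5,7,8,10,5,8,10,9]
j→9 (nums[9]=5≤8), i→3 (nums[3]=10≥8); i<j, swap → [7,5,7,5,9,5,7,8,10,10,8,10,9]
j→7 (nums[7]=8≤8), i→4 (nums[4]=9≥8); i<j, swap → [7,5,7,5,8,5,7,9,10,10,8,10,9]
j→6, i→7; i≥j, return j=6. nums = [7,5,7,5,8,5,7,9,10,10,8,10,9]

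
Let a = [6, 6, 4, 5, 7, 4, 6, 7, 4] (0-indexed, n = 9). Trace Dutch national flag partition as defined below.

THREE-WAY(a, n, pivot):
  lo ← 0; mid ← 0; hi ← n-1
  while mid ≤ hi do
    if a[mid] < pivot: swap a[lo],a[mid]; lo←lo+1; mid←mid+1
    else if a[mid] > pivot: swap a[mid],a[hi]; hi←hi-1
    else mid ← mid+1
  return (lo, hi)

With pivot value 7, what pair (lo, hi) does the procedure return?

(7, 8)

lo=0 mid=0 hi=8
6<7: swap(0,0), lo=1 mid=1 ⇒ [6, 6, 4, 5, 7, 4, 6, 7, 4]
6<7: swap(1,1), lo=2 mid=2 ⇒ [6, 6, 4, 5, 7, 4, 6, 7, 4]
4<7: swap(2,2), lo=3 mid=3 ⇒ [6, 6, 4, 5, 7, 4, 6, 7, 4]
5<7: swap(3,3), lo=4 mid=4 ⇒ [6, 6, 4, 5, 7, 4, 6, 7, 4]
7=7: mid=5
4<7: swap(4,5), lo=5 mid=6 ⇒ [6, 6, 4, 5, 4, 7, 6, 7, 4]
6<7: swap(5,6), lo=6 mid=7 ⇒ [6, 6, 4, 5, 4, 6, 7, 7, 4]
7=7: mid=8
4<7: swap(6,8), lo=7 mid=9 ⇒ [6, 6, 4, 5, 4, 6, 4, 7, 7]
done. lo=7 hi=8; a=[6, 6, 4, 5, 4, 6, 4, 7, 7]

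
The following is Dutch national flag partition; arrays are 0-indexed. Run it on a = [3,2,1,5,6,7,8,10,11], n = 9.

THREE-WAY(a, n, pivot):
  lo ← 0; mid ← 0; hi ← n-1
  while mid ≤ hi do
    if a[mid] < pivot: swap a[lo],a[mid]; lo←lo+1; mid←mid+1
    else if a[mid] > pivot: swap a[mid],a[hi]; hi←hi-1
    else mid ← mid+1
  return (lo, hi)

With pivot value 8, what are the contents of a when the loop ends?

lo=0 mid=0 hi=8
3<8: swap(0,0), lo=1 mid=1 ⇒ [3,2,1,5,6,7,8,10,11]
2<8: swap(1,1), lo=2 mid=2 ⇒ [3,2,1,5,6,7,8,10,11]
1<8: swap(2,2), lo=3 mid=3 ⇒ [3,2,1,5,6,7,8,10,11]
5<8: swap(3,3), lo=4 mid=4 ⇒ [3,2,1,5,6,7,8,10,11]
6<8: swap(4,4), lo=5 mid=5 ⇒ [3,2,1,5,6,7,8,10,11]
7<8: swap(5,5), lo=6 mid=6 ⇒ [3,2,1,5,6,7,8,10,11]
8=8: mid=7
10>8: swap(7,8), hi=7 ⇒ [3,2,1,5,6,7,8,11,10]
11>8: swap(7,7), hi=6 ⇒ [3,2,1,5,6,7,8,11,10]
done. lo=6 hi=6; a=[3,2,1,5,6,7,8,11,10]

[3,2,1,5,6,7,8,11,10]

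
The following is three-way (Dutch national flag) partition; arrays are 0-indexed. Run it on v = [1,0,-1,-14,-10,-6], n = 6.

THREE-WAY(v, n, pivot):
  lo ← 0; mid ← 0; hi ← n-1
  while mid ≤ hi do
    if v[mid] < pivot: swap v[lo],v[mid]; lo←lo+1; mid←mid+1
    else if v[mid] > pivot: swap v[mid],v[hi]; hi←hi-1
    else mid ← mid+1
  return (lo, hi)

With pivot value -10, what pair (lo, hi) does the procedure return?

(1, 1)

pivot = -10; lo=0, mid=0, hi=5
v[mid]=1>-10: swap v[0],v[5]; hi=4 → [-6,0,-1,-14,-10,1]
v[mid]=-6>-10: swap v[0],v[4]; hi=3 → [-10,0,-1,-14,-6,1]
v[mid]=-10=-10: mid=1
v[mid]=0>-10: swap v[1],v[3]; hi=2 → [-10,-14,-1,0,-6,1]
v[mid]=-14<-10: swap v[0],v[1]; lo=1,mid=2 → [-14,-10,-1,0,-6,1]
v[mid]=-1>-10: swap v[2],v[2]; hi=1 → [-14,-10,-1,0,-6,1]
end: lo=1, hi=1; v = [-14,-10,-1,0,-6,1]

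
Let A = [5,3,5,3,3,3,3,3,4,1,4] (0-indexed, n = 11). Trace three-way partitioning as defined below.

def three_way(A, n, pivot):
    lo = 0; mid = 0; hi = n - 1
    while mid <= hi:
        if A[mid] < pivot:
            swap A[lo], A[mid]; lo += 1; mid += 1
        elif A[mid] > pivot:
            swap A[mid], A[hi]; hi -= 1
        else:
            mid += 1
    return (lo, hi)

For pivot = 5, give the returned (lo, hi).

(9, 10)

pivot = 5; lo=0, mid=0, hi=10
A[mid]=5=5: mid=1
A[mid]=3<5: swap A[0],A[1]; lo=1,mid=2 → [3,5,5,3,3,3,3,3,4,1,4]
A[mid]=5=5: mid=3
A[mid]=3<5: swap A[1],A[3]; lo=2,mid=4 → [3,3,5,5,3,3,3,3,4,1,4]
A[mid]=3<5: swap A[2],A[4]; lo=3,mid=5 → [3,3,3,5,5,3,3,3,4,1,4]
A[mid]=3<5: swap A[3],A[5]; lo=4,mid=6 → [3,3,3,3,5,5,3,3,4,1,4]
A[mid]=3<5: swap A[4],A[6]; lo=5,mid=7 → [3,3,3,3,3,5,5,3,4,1,4]
A[mid]=3<5: swap A[5],A[7]; lo=6,mid=8 → [3,3,3,3,3,3,5,5,4,1,4]
A[mid]=4<5: swap A[6],A[8]; lo=7,mid=9 → [3,3,3,3,3,3,4,5,5,1,4]
A[mid]=1<5: swap A[7],A[9]; lo=8,mid=10 → [3,3,3,3,3,3,4,1,5,5,4]
A[mid]=4<5: swap A[8],A[10]; lo=9,mid=11 → [3,3,3,3,3,3,4,1,4,5,5]
end: lo=9, hi=10; A = [3,3,3,3,3,3,4,1,4,5,5]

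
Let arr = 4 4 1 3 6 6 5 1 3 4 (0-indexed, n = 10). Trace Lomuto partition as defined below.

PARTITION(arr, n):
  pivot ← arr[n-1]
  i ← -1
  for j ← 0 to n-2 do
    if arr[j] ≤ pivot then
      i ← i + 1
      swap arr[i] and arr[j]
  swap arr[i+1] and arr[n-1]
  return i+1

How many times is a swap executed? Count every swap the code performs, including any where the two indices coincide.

7

pivot=4, i=-1
j=0: 4≤4, i=0, swap(0,0) ⇒ 4 4 1 3 6 6 5 1 3 4
j=1: 4≤4, i=1, swap(1,1) ⇒ 4 4 1 3 6 6 5 1 3 4
j=2: 1≤4, i=2, swap(2,2) ⇒ 4 4 1 3 6 6 5 1 3 4
j=3: 3≤4, i=3, swap(3,3) ⇒ 4 4 1 3 6 6 5 1 3 4
j=4: 6>4, skip
j=5: 6>4, skip
j=6: 5>4, skip
j=7: 1≤4, i=4, swap(4,7) ⇒ 4 4 1 3 1 6 5 6 3 4
j=8: 3≤4, i=5, swap(5,8) ⇒ 4 4 1 3 1 3 5 6 6 4
swap(6,9) ⇒ 4 4 1 3 1 3 4 6 6 5; return 6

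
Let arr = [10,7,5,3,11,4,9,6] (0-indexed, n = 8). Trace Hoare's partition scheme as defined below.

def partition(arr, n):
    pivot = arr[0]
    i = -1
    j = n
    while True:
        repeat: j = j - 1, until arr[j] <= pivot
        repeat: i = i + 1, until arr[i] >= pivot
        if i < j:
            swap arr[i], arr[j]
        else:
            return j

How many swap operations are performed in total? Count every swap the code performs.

2

pivot = arr[0] = 10; i = -1, j = 8
j→7 (arr[7]=6≤10), i→0 (arr[0]=10≥10); i<j, swap → [6,7,5,3,11,4,9,10]
j→6 (arr[6]=9≤10), i→4 (arr[4]=11≥10); i<j, swap → [6,7,5,3,9,4,11,10]
j→5, i→6; i≥j, return j=5. arr = [6,7,5,3,9,4,11,10]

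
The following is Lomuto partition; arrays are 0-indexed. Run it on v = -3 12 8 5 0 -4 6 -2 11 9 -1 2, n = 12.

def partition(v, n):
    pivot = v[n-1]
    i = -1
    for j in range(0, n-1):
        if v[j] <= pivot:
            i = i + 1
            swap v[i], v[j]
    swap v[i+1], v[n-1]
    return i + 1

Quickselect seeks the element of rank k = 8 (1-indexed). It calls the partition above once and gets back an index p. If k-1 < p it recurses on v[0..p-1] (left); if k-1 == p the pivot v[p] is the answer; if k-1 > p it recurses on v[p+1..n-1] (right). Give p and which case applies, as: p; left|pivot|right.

pivot = v[11] = 2; i = -1
j=0: v[0]=-3 ≤ 2 → i=0, swap v[0],v[0] (no change) → -3 12 8 5 0 -4 6 -2 11 9 -1 2
j=1: v[1]=12 > 2 → no swap
j=2: v[2]=8 > 2 → no swap
j=3: v[3]=5 > 2 → no swap
j=4: v[4]=0 ≤ 2 → i=1, swap v[1],v[4] → -3 0 8 5 12 -4 6 -2 11 9 -1 2
j=5: v[5]=-4 ≤ 2 → i=2, swap v[2],v[5] → -3 0 -4 5 12 8 6 -2 11 9 -1 2
j=6: v[6]=6 > 2 → no swap
j=7: v[7]=-2 ≤ 2 → i=3, swap v[3],v[7] → -3 0 -4 -2 12 8 6 5 11 9 -1 2
j=8: v[8]=11 > 2 → no swap
j=9: v[9]=9 > 2 → no swap
j=10: v[10]=-1 ≤ 2 → i=4, swap v[4],v[10] → -3 0 -4 -2 -1 8 6 5 11 9 12 2
final swap v[5],v[11] → -3 0 -4 -2 -1 2 6 5 11 9 12 8; return 5
p = 5; k-1 = 7 > 5 ⇒ right

5; right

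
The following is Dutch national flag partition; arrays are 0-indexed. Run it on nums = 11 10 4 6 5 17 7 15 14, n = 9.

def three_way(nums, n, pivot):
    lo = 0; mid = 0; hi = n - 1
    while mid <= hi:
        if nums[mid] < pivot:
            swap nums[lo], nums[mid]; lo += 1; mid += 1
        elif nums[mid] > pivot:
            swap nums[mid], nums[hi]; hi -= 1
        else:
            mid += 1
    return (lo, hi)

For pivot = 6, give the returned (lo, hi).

pivot = 6; lo=0, mid=0, hi=8
nums[mid]=11>6: swap nums[0],nums[8]; hi=7 → 14 10 4 6 5 17 7 15 11
nums[mid]=14>6: swap nums[0],nums[7]; hi=6 → 15 10 4 6 5 17 7 14 11
nums[mid]=15>6: swap nums[0],nums[6]; hi=5 → 7 10 4 6 5 17 15 14 11
nums[mid]=7>6: swap nums[0],nums[5]; hi=4 → 17 10 4 6 5 7 15 14 11
nums[mid]=17>6: swap nums[0],nums[4]; hi=3 → 5 10 4 6 17 7 15 14 11
nums[mid]=5<6: swap nums[0],nums[0]; lo=1,mid=1 → 5 10 4 6 17 7 15 14 11
nums[mid]=10>6: swap nums[1],nums[3]; hi=2 → 5 6 4 10 17 7 15 14 11
nums[mid]=6=6: mid=2
nums[mid]=4<6: swap nums[1],nums[2]; lo=2,mid=3 → 5 4 6 10 17 7 15 14 11
end: lo=2, hi=2; nums = 5 4 6 10 17 7 15 14 11

(2, 2)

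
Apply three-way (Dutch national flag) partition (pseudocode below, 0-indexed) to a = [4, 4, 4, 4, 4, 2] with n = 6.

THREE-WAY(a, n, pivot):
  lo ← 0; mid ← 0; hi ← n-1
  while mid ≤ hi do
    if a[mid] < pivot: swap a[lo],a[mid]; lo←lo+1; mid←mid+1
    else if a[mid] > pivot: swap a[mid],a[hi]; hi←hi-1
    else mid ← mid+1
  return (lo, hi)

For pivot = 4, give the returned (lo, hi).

pivot = 4; lo=0, mid=0, hi=5
a[mid]=4=4: mid=1
a[mid]=4=4: mid=2
a[mid]=4=4: mid=3
a[mid]=4=4: mid=4
a[mid]=4=4: mid=5
a[mid]=2<4: swap a[0],a[5]; lo=1,mid=6 → [2, 4, 4, 4, 4, 4]
end: lo=1, hi=5; a = [2, 4, 4, 4, 4, 4]

(1, 5)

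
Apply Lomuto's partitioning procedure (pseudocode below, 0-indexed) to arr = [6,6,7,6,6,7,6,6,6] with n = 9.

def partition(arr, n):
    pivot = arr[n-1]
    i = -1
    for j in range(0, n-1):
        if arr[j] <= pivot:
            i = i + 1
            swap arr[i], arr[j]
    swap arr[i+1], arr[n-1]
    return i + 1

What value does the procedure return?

pivot = arr[8] = 6; i = -1
j=0: arr[0]=6 ≤ 6 → i=0, swap arr[0],arr[0] (no change) → [6,6,7,6,6,7,6,6,6]
j=1: arr[1]=6 ≤ 6 → i=1, swap arr[1],arr[1] (no change) → [6,6,7,6,6,7,6,6,6]
j=2: arr[2]=7 > 6 → no swap
j=3: arr[3]=6 ≤ 6 → i=2, swap arr[2],arr[3] → [6,6,6,7,6,7,6,6,6]
j=4: arr[4]=6 ≤ 6 → i=3, swap arr[3],arr[4] → [6,6,6,6,7,7,6,6,6]
j=5: arr[5]=7 > 6 → no swap
j=6: arr[6]=6 ≤ 6 → i=4, swap arr[4],arr[6] → [6,6,6,6,6,7,7,6,6]
j=7: arr[7]=6 ≤ 6 → i=5, swap arr[5],arr[7] → [6,6,6,6,6,6,7,7,6]
final swap arr[6],arr[8] → [6,6,6,6,6,6,6,7,7]; return 6

6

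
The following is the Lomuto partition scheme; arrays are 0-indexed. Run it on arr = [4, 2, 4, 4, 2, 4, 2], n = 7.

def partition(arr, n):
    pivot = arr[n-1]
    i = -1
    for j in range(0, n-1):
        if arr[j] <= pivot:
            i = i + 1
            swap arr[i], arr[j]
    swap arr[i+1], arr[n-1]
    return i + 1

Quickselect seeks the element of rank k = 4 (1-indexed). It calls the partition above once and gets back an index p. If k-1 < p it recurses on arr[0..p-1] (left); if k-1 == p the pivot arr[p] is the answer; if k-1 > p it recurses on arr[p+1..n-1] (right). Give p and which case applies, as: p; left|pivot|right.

2; right

pivot=2, i=-1
j=0: 4>2, skip
j=1: 2≤2, i=0, swap(0,1) ⇒ [2, 4, 4, 4, 2, 4, 2]
j=2: 4>2, skip
j=3: 4>2, skip
j=4: 2≤2, i=1, swap(1,4) ⇒ [2, 2, 4, 4, 4, 4, 2]
j=5: 4>2, skip
swap(2,6) ⇒ [2, 2, 2, 4, 4, 4, 4]; return 2
p = 2; k-1 = 3 > 2 ⇒ right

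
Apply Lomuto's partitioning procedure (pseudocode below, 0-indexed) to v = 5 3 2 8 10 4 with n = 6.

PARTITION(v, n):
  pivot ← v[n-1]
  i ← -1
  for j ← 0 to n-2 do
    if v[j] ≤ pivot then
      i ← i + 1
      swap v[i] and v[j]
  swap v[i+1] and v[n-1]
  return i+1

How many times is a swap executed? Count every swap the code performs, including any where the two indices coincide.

pivot = v[5] = 4; i = -1
j=0: v[0]=5 > 4 → no swap
j=1: v[1]=3 ≤ 4 → i=0, swap v[0],v[1] → 3 5 2 8 10 4
j=2: v[2]=2 ≤ 4 → i=1, swap v[1],v[2] → 3 2 5 8 10 4
j=3: v[3]=8 > 4 → no swap
j=4: v[4]=10 > 4 → no swap
final swap v[2],v[5] → 3 2 4 8 10 5; return 2

3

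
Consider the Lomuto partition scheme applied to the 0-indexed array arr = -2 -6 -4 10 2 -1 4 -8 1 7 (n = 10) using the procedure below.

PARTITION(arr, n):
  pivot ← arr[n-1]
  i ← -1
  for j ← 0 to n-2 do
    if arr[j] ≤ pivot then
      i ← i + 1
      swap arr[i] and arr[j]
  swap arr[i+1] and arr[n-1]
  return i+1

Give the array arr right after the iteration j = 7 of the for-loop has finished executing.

-2 -6 -4 2 -1 4 -8 10 1 7

pivot=7, i=-1
j=0: -2≤7, i=0, swap(0,0) ⇒ -2 -6 -4 10 2 -1 4 -8 1 7
j=1: -6≤7, i=1, swap(1,1) ⇒ -2 -6 -4 10 2 -1 4 -8 1 7
j=2: -4≤7, i=2, swap(2,2) ⇒ -2 -6 -4 10 2 -1 4 -8 1 7
j=3: 10>7, skip
j=4: 2≤7, i=3, swap(3,4) ⇒ -2 -6 -4 2 10 -1 4 -8 1 7
j=5: -1≤7, i=4, swap(4,5) ⇒ -2 -6 -4 2 -1 10 4 -8 1 7
j=6: 4≤7, i=5, swap(5,6) ⇒ -2 -6 -4 2 -1 4 10 -8 1 7
j=7: -8≤7, i=6, swap(6,7) ⇒ -2 -6 -4 2 -1 4 -8 10 1 7
(after j=7) arr = -2 -6 -4 2 -1 4 -8 10 1 7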